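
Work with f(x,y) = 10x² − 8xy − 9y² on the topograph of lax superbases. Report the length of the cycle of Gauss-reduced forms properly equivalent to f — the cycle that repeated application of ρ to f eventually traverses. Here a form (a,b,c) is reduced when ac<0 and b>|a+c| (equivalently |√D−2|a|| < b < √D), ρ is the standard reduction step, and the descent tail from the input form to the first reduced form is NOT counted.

D = 424, ⌊√D⌋ = 20
descent: ρ → (-9,8,10)  [lands on river]
river: ρ → (10,12,-7)
river: ρ → (-7,16,6)
river: ρ → (6,20,-1)
river: ρ → (-1,20,6)
river: ρ → (6,16,-7)
river: ρ → (-7,12,10)
river: ρ → (10,8,-9)
river: ρ → (-9,10,9)
river: ρ → (9,8,-10)
river: ρ → (-10,12,7)
river: ρ → (7,16,-6)
river: ρ → (-6,20,1)
river: ρ → (1,20,-6)
river: ρ → (-6,16,7)
river: ρ → (7,12,-10)
river: ρ → (-10,8,9)
river: ρ → (9,10,-9)
ρ-cycle length = 18 (tail of 1 descent step not counted)

18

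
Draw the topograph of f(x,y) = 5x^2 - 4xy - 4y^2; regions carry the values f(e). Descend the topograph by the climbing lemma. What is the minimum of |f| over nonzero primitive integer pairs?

descent: ρ → (-4,4,5)  [lands on river]
river: ρ → (5,6,-3)
river: ρ → (-3,6,5)
river: ρ → (5,4,-4)
closes: descent 1, river 4
min |a| on river = 3

3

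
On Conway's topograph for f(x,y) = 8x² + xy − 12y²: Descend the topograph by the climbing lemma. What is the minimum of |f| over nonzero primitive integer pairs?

descent: ρ → (-12,-1,8)
descent: ρ → (8,17,-3)  [lands on river]
river: ρ → (-3,19,2)
river: ρ → (2,17,-12)
river: ρ → (-12,7,7)
river: ρ → (7,7,-12)
river: ρ → (-12,17,2)
river: ρ → (2,19,-3)
river: ρ → (-3,17,8)
river: ρ → (8,15,-5)
river: ρ → (-5,15,8)
closes: descent 2, river 10
min |a| on river = 2

2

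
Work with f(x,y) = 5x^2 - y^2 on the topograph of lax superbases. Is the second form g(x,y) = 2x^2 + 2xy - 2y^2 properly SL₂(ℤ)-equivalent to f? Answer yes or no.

D₁ = 20, D₂ = 20
river cycle of f (length 2): (-1, 4, 1), (1, 4, -1)
river cycle of g (length 2): (-2, 2, 2), (2, 2, -2)
cycles differ ⇒ inequivalent

no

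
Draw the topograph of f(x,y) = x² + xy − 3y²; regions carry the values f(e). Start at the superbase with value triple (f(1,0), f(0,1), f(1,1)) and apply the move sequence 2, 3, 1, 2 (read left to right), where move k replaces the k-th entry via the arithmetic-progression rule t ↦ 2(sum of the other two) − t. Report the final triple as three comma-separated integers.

start (1,-3,-1) = (f(1,0),f(0,1),f(1,1))
replace slot 2: 2·(1+(-1)) − (-3) = 3 → (1,3,-1)
replace slot 3: 2·(1+3) − (-1) = 9 → (1,3,9)
replace slot 1: 2·(3+9) − 1 = 23 → (23,3,9)
replace slot 2: 2·(23+9) − 3 = 61 → (23,61,9)

23,61,9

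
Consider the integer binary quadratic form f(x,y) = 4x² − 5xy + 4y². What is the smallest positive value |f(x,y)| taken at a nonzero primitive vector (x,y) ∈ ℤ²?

translate: b→3 (≡-5 mod 8), so (4,-5,4)→(4,3,3)
flip: (4,3,3)→(3,-3,4)
translate: b→3 (≡-3 mod 6), so (3,-3,4)→(3,3,4)
reduced (well bottom): (3,3,4) with a≤c, −a<b≤a
well minimum = a = 3

3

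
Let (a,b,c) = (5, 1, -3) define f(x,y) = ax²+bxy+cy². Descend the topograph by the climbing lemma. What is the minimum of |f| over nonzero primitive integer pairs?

descent: ρ → (-3,5,3)  [lands on river]
river: ρ → (3,7,-1)
river: ρ → (-1,7,3)
river: ρ → (3,5,-3)
river: ρ → (-3,7,1)
river: ρ → (1,7,-3)
closes: descent 1, river 6
min |a| on river = 1

1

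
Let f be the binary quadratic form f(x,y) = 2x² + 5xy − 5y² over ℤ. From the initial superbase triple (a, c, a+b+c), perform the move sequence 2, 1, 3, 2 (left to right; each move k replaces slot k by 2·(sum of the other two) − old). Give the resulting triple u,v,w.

start (2,-5,2) = (f(1,0),f(0,1),f(1,1))
replace slot 2: 2·(2+2) − (-5) = 13 → (2,13,2)
replace slot 1: 2·(13+2) − 2 = 28 → (28,13,2)
replace slot 3: 2·(28+13) − 2 = 80 → (28,13,80)
replace slot 2: 2·(28+80) − 13 = 203 → (28,203,80)

28,203,80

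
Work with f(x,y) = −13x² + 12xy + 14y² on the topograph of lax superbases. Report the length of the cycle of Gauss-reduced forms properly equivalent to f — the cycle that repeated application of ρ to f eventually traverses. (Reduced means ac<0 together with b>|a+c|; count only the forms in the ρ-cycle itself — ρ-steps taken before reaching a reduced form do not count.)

D = 872, ⌊√D⌋ = 29
river: ρ → (14,16,-11)
river: ρ → (-11,28,2)
river: ρ → (2,28,-11)
river: ρ → (-11,16,14)
river: ρ → (14,12,-13)
river: ρ → (-13,14,13)
river: ρ → (13,12,-14)
river: ρ → (-14,16,11)
river: ρ → (11,28,-2)
river: ρ → (-2,28,11)
river: ρ → (11,16,-14)
river: ρ → (-14,12,13)
river: ρ → (13,14,-13)
river: ρ → (-13,12,14)
ρ-cycle length = 14 (tail of 0 descent steps not counted)

14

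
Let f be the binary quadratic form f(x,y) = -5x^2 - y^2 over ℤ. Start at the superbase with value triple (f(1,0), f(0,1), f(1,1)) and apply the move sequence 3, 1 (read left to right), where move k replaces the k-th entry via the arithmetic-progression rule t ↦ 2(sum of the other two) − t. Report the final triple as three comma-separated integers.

start (-5,-1,-6) = (f(1,0),f(0,1),f(1,1))
replace slot 3: 2·((-5)+(-1)) − (-6) = -6 → (-5,-1,-6)
replace slot 1: 2·((-1)+(-6)) − (-5) = -9 → (-9,-1,-6)

-9,-1,-6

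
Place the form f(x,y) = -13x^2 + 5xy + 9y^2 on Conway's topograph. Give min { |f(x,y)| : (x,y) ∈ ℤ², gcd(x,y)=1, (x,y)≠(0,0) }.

river: ρ → (9,13,-9)
river: ρ → (-9,5,13)
river: ρ → (13,21,-1)
river: ρ → (-1,21,13)
river: ρ → (13,5,-9)
river: ρ → (-9,13,9)
river: ρ → (9,5,-13)
river: ρ → (-13,21,1)
river: ρ → (1,21,-13)
river: ρ → (-13,5,9)
closes: descent 0, river 10
min |a| on river = 1

1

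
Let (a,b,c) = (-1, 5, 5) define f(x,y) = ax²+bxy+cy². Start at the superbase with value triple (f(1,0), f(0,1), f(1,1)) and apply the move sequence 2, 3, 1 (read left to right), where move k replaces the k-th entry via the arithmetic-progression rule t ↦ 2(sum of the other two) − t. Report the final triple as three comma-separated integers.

start (-1,5,9) = (f(1,0),f(0,1),f(1,1))
replace slot 2: 2·((-1)+9) − 5 = 11 → (-1,11,9)
replace slot 3: 2·((-1)+11) − 9 = 11 → (-1,11,11)
replace slot 1: 2·(11+11) − (-1) = 45 → (45,11,11)

45,11,11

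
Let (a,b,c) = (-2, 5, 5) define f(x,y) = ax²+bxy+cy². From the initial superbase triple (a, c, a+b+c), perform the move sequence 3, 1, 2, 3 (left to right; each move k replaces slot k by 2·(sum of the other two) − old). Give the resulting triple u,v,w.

start (-2,5,8) = (f(1,0),f(0,1),f(1,1))
replace slot 3: 2·((-2)+5) − 8 = -2 → (-2,5,-2)
replace slot 1: 2·(5+(-2)) − (-2) = 8 → (8,5,-2)
replace slot 2: 2·(8+(-2)) − 5 = 7 → (8,7,-2)
replace slot 3: 2·(8+7) − (-2) = 32 → (8,7,32)

8,7,32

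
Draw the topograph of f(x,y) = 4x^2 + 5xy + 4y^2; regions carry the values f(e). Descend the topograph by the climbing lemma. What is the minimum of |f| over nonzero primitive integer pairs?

translate: b→-3 (≡5 mod 8), so (4,5,4)→(4,-3,3)
flip: (4,-3,3)→(3,3,4)
reduced (well bottom): (3,3,4) with a≤c, −a<b≤a
well minimum = a = 3

3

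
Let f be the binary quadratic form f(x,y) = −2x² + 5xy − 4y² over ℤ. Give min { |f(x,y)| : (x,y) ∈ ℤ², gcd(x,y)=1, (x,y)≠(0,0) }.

translate: b→-1 (≡-5 mod 4), so (2,-5,4)→(2,-1,1)
flip: (2,-1,1)→(1,1,2)
reduced (well bottom): (1,1,2) with a≤c, −a<b≤a
well minimum |f| = |-1| = 1 (negative-definite)

1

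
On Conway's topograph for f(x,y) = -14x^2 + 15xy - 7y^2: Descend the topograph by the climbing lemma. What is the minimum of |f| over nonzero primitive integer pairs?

translate: b→13 (≡-15 mod 28), so (14,-15,7)→(14,13,6)
flip: (14,13,6)→(6,-13,14)
translate: b→-1 (≡-13 mod 12), so (6,-13,14)→(6,-1,7)
reduced (well bottom): (6,-1,7) with a≤c, −a<b≤a
well minimum |f| = |-6| = 6 (negative-definite)

6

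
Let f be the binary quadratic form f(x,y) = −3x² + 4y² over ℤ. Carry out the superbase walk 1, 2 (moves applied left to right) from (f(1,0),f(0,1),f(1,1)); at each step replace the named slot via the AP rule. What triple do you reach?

start (-3,4,1) = (f(1,0),f(0,1),f(1,1))
replace slot 1: 2·(4+1) − (-3) = 13 → (13,4,1)
replace slot 2: 2·(13+1) − 4 = 24 → (13,24,1)

13,24,1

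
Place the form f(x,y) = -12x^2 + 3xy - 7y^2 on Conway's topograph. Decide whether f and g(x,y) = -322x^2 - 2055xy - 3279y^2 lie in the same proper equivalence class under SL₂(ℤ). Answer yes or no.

D₁ = -327, D₂ = -327
f is negative-definite; reduce −f:
−f: flip: (12,-3,7)→(7,3,12)
−f: reduced (well bottom): (7,3,12) with a≤c, −a<b≤a
flip sign back: reduced form of f is (-7,-3,-12)
g is negative-definite; reduce −g:
−g: translate: b→123 (≡2055 mod 644), so (322,2055,3279)→(322,123,12)
−g: flip: (322,123,12)→(12,-123,322)
−g: translate: b→-3 (≡-123 mod 24), so (12,-123,322)→(12,-3,7)
−g: flip: (12,-3,7)→(7,3,12)
−g: reduced (well bottom): (7,3,12) with a≤c, −a<b≤a
flip sign back: reduced form of g is (-7,-3,-12)
reduced forms (-7, -3, -12) vs (-7, -3, -12) ⇒ equivalent

yes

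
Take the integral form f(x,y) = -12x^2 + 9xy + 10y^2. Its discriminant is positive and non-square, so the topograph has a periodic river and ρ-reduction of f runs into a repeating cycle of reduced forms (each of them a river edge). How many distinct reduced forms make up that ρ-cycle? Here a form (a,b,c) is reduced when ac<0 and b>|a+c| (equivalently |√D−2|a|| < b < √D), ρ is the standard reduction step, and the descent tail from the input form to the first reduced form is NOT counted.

D = 561, ⌊√D⌋ = 23
river: ρ → (10,11,-11)
river: ρ → (-11,11,10)
river: ρ → (10,9,-12)
river: ρ → (-12,15,7)
river: ρ → (7,13,-14)
river: ρ → (-14,15,6)
river: ρ → (6,21,-5)
river: ρ → (-5,19,10)
river: ρ → (10,21,-3)
river: ρ → (-3,21,10)
river: ρ → (10,19,-5)
river: ρ → (-5,21,6)
river: ρ → (6,15,-14)
river: ρ → (-14,13,7)
river: ρ → (7,15,-12)
river: ρ → (-12,9,10)
ρ-cycle length = 16 (tail of 0 descent steps not counted)

16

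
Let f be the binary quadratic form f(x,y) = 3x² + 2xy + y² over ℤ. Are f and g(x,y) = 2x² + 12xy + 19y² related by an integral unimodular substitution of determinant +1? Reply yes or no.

D₁ = -8, D₂ = -8
f: flip: (3,2,1)→(1,-2,3)
f: translate: b→0 (≡-2 mod 2), so (1,-2,3)→(1,0,2)
f: reduced (well bottom): (1,0,2) with a≤c, −a<b≤a
g: translate: b→0 (≡12 mod 4), so (2,12,19)→(2,0,1)
g: flip: (2,0,1)→(1,0,2)
g: reduced (well bottom): (1,0,2) with a≤c, −a<b≤a
reduced forms (1, 0, 2) vs (1, 0, 2) ⇒ equivalent

yes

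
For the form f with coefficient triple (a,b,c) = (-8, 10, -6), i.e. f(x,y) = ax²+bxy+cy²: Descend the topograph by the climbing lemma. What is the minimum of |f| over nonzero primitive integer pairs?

translate: b→6 (≡-10 mod 16), so (8,-10,6)→(8,6,4)
flip: (8,6,4)→(4,-6,8)
translate: b→2 (≡-6 mod 8), so (4,-6,8)→(4,2,6)
reduced (well bottom): (4,2,6) with a≤c, −a<b≤a
well minimum |f| = |-4| = 4 (negative-definite)

4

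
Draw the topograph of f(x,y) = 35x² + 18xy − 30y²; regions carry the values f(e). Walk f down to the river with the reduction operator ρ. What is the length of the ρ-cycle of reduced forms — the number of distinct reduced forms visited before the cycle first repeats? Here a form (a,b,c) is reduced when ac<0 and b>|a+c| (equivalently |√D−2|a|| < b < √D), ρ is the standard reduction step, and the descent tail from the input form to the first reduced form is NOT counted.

D = 4524, ⌊√D⌋ = 67
river: ρ → (-30,42,23)
river: ρ → (23,50,-22)
river: ρ → (-22,38,35)
river: ρ → (35,32,-25)
river: ρ → (-25,18,42)
river: ρ → (42,66,-1)
river: ρ → (-1,66,42)
river: ρ → (42,18,-25)
river: ρ → (-25,32,35)
river: ρ → (35,38,-22)
river: ρ → (-22,50,23)
river: ρ → (23,42,-30)
river: ρ → (-30,18,35)
river: ρ → (35,52,-13)
river: ρ → (-13,52,35)
river: ρ → (35,18,-30)
ρ-cycle length = 16 (tail of 0 descent steps not counted)

16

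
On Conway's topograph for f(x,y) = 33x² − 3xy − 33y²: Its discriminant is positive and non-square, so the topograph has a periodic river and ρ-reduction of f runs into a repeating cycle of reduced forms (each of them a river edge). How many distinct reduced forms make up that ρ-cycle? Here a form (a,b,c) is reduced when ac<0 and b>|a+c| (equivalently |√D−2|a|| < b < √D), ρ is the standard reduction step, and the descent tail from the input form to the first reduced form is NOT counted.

D = 4365, ⌊√D⌋ = 66
descent: ρ → (-33,3,33)  [lands on river]
river: ρ → (33,63,-3)
river: ρ → (-3,63,33)
river: ρ → (33,3,-33)
river: ρ → (-33,63,3)
river: ρ → (3,63,-33)
ρ-cycle length = 6 (tail of 1 descent step not counted)

6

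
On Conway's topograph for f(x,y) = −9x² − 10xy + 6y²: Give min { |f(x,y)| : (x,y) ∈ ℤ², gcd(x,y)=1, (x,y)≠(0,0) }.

descent: ρ → (6,10,-9)  [lands on river]
river: ρ → (-9,8,7)
river: ρ → (7,6,-10)
river: ρ → (-10,14,3)
river: ρ → (3,16,-5)
river: ρ → (-5,14,6)
closes: descent 1, river 6
min |a| on river = 3

3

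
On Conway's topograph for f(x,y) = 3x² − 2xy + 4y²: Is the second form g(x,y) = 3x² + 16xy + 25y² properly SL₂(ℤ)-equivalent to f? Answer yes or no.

D₁ = -44, D₂ = -44
f: reduced (well bottom): (3,-2,4) with a≤c, −a<b≤a
g: translate: b→-2 (≡16 mod 6), so (3,16,25)→(3,-2,4)
g: reduced (well bottom): (3,-2,4) with a≤c, −a<b≤a
reduced forms (3, -2, 4) vs (3, -2, 4) ⇒ equivalent

yes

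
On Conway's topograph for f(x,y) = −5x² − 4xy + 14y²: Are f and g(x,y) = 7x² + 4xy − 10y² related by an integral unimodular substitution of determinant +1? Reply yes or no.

D₁ = 296, D₂ = 296
river cycle of f (length 6): (-5, 16, 2), (2, 16, -5), (-5, 14, 5), (5, 16, -2), (-2, 16, 5), (5, 14, -5)
river cycle of g (length 10): (-10, 16, 1), (1, 16, -10), (-10, 4, 7), (7, 10, -7), (-7, 4, 10), (10, 16, -1), (-1, 16, 10), (10, 4, -7), (-7, 10, 7), (7, 4, -10)
cycles differ ⇒ inequivalent

no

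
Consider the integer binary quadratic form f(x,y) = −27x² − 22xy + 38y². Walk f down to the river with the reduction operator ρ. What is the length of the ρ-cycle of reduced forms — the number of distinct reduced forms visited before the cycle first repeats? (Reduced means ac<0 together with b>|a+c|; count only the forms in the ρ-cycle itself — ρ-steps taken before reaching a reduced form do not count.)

D = 4588, ⌊√D⌋ = 67
descent: ρ → (38,22,-27)  [lands on river]
river: ρ → (-27,32,33)
river: ρ → (33,34,-26)
river: ρ → (-26,18,41)
river: ρ → (41,64,-3)
river: ρ → (-3,62,62)
river: ρ → (62,62,-3)
river: ρ → (-3,64,41)
river: ρ → (41,18,-26)
river: ρ → (-26,34,33)
river: ρ → (33,32,-27)
river: ρ → (-27,22,38)
river: ρ → (38,54,-11)
river: ρ → (-11,56,33)
river: ρ → (33,10,-34)
river: ρ → (-34,58,9)
river: ρ → (9,50,-58)
river: ρ → (-58,66,1)
river: ρ → (1,66,-58)
river: ρ → (-58,50,9)
river: ρ → (9,58,-34)
river: ρ → (-34,10,33)
river: ρ → (33,56,-11)
river: ρ → (-11,54,38)
ρ-cycle length = 24 (tail of 1 descent step not counted)

24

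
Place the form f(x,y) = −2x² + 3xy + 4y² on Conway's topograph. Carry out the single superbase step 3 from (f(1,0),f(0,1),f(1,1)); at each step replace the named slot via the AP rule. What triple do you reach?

start (-2,4,5) = (f(1,0),f(0,1),f(1,1))
replace slot 3: 2·((-2)+4) − 5 = -1 → (-2,4,-1)

-2,4,-1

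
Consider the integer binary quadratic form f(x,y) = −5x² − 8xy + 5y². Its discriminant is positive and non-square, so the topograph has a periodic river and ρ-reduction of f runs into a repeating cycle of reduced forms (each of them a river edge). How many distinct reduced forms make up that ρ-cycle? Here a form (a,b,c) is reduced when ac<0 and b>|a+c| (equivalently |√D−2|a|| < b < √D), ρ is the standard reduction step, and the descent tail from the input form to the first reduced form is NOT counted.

D = 164, ⌊√D⌋ = 12
descent: ρ → (5,8,-5)  [lands on river]
river: ρ → (-5,12,1)
river: ρ → (1,12,-5)
river: ρ → (-5,8,5)
river: ρ → (5,12,-1)
river: ρ → (-1,12,5)
ρ-cycle length = 6 (tail of 1 descent step not counted)

6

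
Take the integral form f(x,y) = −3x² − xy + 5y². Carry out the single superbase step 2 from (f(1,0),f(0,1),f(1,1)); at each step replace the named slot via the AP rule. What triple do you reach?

start (-3,5,1) = (f(1,0),f(0,1),f(1,1))
replace slot 2: 2·((-3)+1) − 5 = -9 → (-3,-9,1)

-3,-9,1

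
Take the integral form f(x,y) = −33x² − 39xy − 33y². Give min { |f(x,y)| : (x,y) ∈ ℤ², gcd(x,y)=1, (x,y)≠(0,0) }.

translate: b→-27 (≡39 mod 66), so (33,39,33)→(33,-27,27)
flip: (33,-27,27)→(27,27,33)
reduced (well bottom): (27,27,33) with a≤c, −a<b≤a
well minimum |f| = |-27| = 27 (negative-definite)

27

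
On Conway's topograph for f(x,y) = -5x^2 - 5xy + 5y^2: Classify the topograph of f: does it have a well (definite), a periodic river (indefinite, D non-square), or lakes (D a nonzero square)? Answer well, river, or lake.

D = b²−4ac = (-5)² − 4·(-5)·5 = 125
D > 0 non-square ⇒ indefinite ⇒ periodic river

river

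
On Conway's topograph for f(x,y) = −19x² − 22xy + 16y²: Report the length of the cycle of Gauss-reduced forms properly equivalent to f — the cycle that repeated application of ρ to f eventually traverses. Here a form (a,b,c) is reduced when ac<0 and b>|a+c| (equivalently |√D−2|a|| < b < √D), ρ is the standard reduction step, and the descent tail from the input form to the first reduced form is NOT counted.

D = 1700, ⌊√D⌋ = 41
descent: ρ → (16,22,-19)  [lands on river]
river: ρ → (-19,16,19)
river: ρ → (19,22,-16)
river: ρ → (-16,10,25)
river: ρ → (25,40,-1)
river: ρ → (-1,40,25)
river: ρ → (25,10,-16)
river: ρ → (-16,22,19)
river: ρ → (19,16,-19)
river: ρ → (-19,22,16)
river: ρ → (16,10,-25)
river: ρ → (-25,40,1)
river: ρ → (1,40,-25)
river: ρ → (-25,10,16)
ρ-cycle length = 14 (tail of 1 descent step not counted)

14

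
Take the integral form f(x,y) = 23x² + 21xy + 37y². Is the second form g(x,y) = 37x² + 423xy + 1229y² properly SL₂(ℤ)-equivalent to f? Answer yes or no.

D₁ = -2963, D₂ = -2963
f: reduced (well bottom): (23,21,37) with a≤c, −a<b≤a
g: translate: b→-21 (≡423 mod 74), so (37,423,1229)→(37,-21,23)
g: flip: (37,-21,23)→(23,21,37)
g: reduced (well bottom): (23,21,37) with a≤c, −a<b≤a
reduced forms (23, 21, 37) vs (23, 21, 37) ⇒ equivalent

yes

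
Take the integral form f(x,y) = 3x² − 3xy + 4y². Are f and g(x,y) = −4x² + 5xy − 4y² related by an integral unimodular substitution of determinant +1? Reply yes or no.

D₁ = -39, D₂ = -39
f: translate: b→3 (≡-3 mod 6), so (3,-3,4)→(3,3,4)
f: reduced (well bottom): (3,3,4) with a≤c, −a<b≤a
g is negative-definite; reduce −g:
−g: translate: b→3 (≡-5 mod 8), so (4,-5,4)→(4,3,3)
−g: flip: (4,3,3)→(3,-3,4)
−g: translate: b→3 (≡-3 mod 6), so (3,-3,4)→(3,3,4)
−g: reduced (well bottom): (3,3,4) with a≤c, −a<b≤a
flip sign back: reduced form of g is (-3,-3,-4)
reduced forms (3, 3, 4) vs (-3, -3, -4) ⇒ inequivalent

no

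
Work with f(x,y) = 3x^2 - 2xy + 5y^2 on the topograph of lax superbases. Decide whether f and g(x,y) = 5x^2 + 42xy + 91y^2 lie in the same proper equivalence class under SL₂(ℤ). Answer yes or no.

D₁ = -56, D₂ = -56
f: reduced (well bottom): (3,-2,5) with a≤c, −a<b≤a
g: translate: b→2 (≡42 mod 10), so (5,42,91)→(5,2,3)
g: flip: (5,2,3)→(3,-2,5)
g: reduced (well bottom): (3,-2,5) with a≤c, −a<b≤a
reduced forms (3, -2, 5) vs (3, -2, 5) ⇒ equivalent

yes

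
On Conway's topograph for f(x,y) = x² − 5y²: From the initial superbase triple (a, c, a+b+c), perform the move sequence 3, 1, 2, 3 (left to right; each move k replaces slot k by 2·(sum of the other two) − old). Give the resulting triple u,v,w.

start (1,-5,-4) = (f(1,0),f(0,1),f(1,1))
replace slot 3: 2·(1+(-5)) − (-4) = -4 → (1,-5,-4)
replace slot 1: 2·((-5)+(-4)) − 1 = -19 → (-19,-5,-4)
replace slot 2: 2·((-19)+(-4)) − (-5) = -41 → (-19,-41,-4)
replace slot 3: 2·((-19)+(-41)) − (-4) = -116 → (-19,-41,-116)

-19,-41,-116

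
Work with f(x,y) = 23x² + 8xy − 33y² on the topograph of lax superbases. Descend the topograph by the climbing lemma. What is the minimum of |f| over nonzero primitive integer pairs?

descent: ρ → (-33,-8,23)
descent: ρ → (23,54,-2)  [lands on river]
river: ρ → (-2,54,23)
river: ρ → (23,38,-18)
river: ρ → (-18,34,27)
river: ρ → (27,20,-25)
river: ρ → (-25,30,22)
river: ρ → (22,14,-33)
river: ρ → (-33,52,3)
river: ρ → (3,50,-50)
river: ρ → (-50,50,3)
river: ρ → (3,52,-33)
river: ρ → (-33,14,22)
river: ρ → (22,30,-25)
river: ρ → (-25,20,27)
river: ρ → (27,34,-18)
river: ρ → (-18,38,23)
closes: descent 2, river 16
min |a| on river = 2

2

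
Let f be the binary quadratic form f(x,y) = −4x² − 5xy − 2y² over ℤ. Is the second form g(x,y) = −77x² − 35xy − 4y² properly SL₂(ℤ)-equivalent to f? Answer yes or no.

D₁ = -7, D₂ = -7
f is negative-definite; reduce −f:
−f: translate: b→-3 (≡5 mod 8), so (4,5,2)→(4,-3,1)
−f: flip: (4,-3,1)→(1,3,4)
−f: translate: b→1 (≡3 mod 2), so (1,3,4)→(1,1,2)
−f: reduced (well bottom): (1,1,2) with a≤c, −a<b≤a
flip sign back: reduced form of f is (-1,-1,-2)
g is negative-definite; reduce −g:
−g: flip: (77,35,4)→(4,-35,77)
−g: translate: b→-3 (≡-35 mod 8), so (4,-35,77)→(4,-3,1)
−g: flip: (4,-3,1)→(1,3,4)
−g: translate: b→1 (≡3 mod 2), so (1,3,4)→(1,1,2)
−g: reduced (well bottom): (1,1,2) with a≤c, −a<b≤a
flip sign back: reduced form of g is (-1,-1,-2)
reduced forms (-1, -1, -2) vs (-1, -1, -2) ⇒ equivalent

yes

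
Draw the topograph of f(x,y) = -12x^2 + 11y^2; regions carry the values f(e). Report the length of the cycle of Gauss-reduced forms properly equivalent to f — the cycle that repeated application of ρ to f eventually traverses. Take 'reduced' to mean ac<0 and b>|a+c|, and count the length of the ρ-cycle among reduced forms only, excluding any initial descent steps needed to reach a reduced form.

D = 528, ⌊√D⌋ = 22
descent: ρ → (11,22,-1)  [lands on river]
river: ρ → (-1,22,11)
ρ-cycle length = 2 (tail of 1 descent step not counted)

2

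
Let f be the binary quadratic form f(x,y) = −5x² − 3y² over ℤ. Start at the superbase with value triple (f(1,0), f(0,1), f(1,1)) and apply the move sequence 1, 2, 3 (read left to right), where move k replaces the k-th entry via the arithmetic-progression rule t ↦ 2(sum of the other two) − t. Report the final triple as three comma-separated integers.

start (-5,-3,-8) = (f(1,0),f(0,1),f(1,1))
replace slot 1: 2·((-3)+(-8)) − (-5) = -17 → (-17,-3,-8)
replace slot 2: 2·((-17)+(-8)) − (-3) = -47 → (-17,-47,-8)
replace slot 3: 2·((-17)+(-47)) − (-8) = -120 → (-17,-47,-120)

-17,-47,-120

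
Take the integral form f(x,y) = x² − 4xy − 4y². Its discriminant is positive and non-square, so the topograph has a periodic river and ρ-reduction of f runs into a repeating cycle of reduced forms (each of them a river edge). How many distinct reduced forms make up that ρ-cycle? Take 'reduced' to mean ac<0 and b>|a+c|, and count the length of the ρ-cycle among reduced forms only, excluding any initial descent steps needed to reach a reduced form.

D = 32, ⌊√D⌋ = 5
descent: ρ → (-4,4,1)  [lands on river]
river: ρ → (1,4,-4)
ρ-cycle length = 2 (tail of 1 descent step not counted)

2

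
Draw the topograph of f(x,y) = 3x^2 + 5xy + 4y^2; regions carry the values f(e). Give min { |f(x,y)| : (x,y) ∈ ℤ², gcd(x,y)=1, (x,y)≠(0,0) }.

translate: b→-1 (≡5 mod 6), so (3,5,4)→(3,-1,2)
flip: (3,-1,2)→(2,1,3)
reduced (well bottom): (2,1,3) with a≤c, −a<b≤a
well minimum = a = 2

2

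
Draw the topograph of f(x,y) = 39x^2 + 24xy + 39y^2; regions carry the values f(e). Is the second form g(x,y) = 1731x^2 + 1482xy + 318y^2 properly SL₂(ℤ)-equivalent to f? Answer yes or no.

D₁ = -5508, D₂ = -5508
f: reduced (well bottom): (39,24,39) with a≤c, −a<b≤a
g: flip: (1731,1482,318)→(318,-1482,1731)
g: translate: b→-210 (≡-1482 mod 636), so (318,-1482,1731)→(318,-210,39)
g: flip: (318,-210,39)→(39,210,318)
g: translate: b→-24 (≡210 mod 78), so (39,210,318)→(39,-24,39)
g: flip: (39,-24,39)→(39,24,39)
g: reduced (well bottom): (39,24,39) with a≤c, −a<b≤a
reduced forms (39, 24, 39) vs (39, 24, 39) ⇒ equivalent

yes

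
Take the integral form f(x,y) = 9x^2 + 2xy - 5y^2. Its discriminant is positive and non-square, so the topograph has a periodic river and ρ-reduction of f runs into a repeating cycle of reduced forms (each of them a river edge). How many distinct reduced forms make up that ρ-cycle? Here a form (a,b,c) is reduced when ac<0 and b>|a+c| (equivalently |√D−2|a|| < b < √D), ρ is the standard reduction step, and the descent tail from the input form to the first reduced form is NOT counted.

D = 184, ⌊√D⌋ = 13
descent: ρ → (-5,8,6)  [lands on river]
river: ρ → (6,4,-7)
river: ρ → (-7,10,3)
river: ρ → (3,8,-10)
river: ρ → (-10,12,1)
river: ρ → (1,12,-10)
river: ρ → (-10,8,3)
river: ρ → (3,10,-7)
river: ρ → (-7,4,6)
river: ρ → (6,8,-5)
river: ρ → (-5,12,2)
river: ρ → (2,12,-5)
ρ-cycle length = 12 (tail of 1 descent step not counted)

12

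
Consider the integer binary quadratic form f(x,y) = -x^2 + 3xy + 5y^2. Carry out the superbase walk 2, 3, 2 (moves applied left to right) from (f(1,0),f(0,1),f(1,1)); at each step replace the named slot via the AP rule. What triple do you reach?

start (-1,5,7) = (f(1,0),f(0,1),f(1,1))
replace slot 2: 2·((-1)+7) − 5 = 7 → (-1,7,7)
replace slot 3: 2·((-1)+7) − 7 = 5 → (-1,7,5)
replace slot 2: 2·((-1)+5) − 7 = 1 → (-1,1,5)

-1,1,5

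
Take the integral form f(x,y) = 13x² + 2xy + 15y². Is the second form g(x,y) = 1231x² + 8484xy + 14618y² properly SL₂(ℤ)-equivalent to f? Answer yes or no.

D₁ = -776, D₂ = -776
f: reduced (well bottom): (13,2,15) with a≤c, −a<b≤a
g: translate: b→1098 (≡8484 mod 2462), so (1231,8484,14618)→(1231,1098,245)
g: flip: (1231,1098,245)→(245,-1098,1231)
g: translate: b→-118 (≡-1098 mod 490), so (245,-1098,1231)→(245,-118,15)
g: flip: (245,-118,15)→(15,118,245)
g: translate: b→-2 (≡118 mod 30), so (15,118,245)→(15,-2,13)
g: flip: (15,-2,13)→(13,2,15)
g: reduced (well bottom): (13,2,15) with a≤c, −a<b≤a
reduced forms (13, 2, 15) vs (13, 2, 15) ⇒ equivalent

yes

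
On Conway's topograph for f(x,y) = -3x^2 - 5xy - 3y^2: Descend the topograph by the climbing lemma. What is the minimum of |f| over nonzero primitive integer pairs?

translate: b→-1 (≡5 mod 6), so (3,5,3)→(3,-1,1)
flip: (3,-1,1)→(1,1,3)
reduced (well bottom): (1,1,3) with a≤c, −a<b≤a
well minimum |f| = |-1| = 1 (negative-definite)

1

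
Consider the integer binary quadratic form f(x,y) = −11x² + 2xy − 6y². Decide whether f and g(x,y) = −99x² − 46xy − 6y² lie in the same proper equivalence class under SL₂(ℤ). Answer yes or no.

D₁ = -260, D₂ = -260
f is negative-definite; reduce −f:
−f: flip: (11,-2,6)→(6,2,11)
−f: reduced (well bottom): (6,2,11) with a≤c, −a<b≤a
flip sign back: reduced form of f is (-6,-2,-11)
g is negative-definite; reduce −g:
−g: flip: (99,46,6)→(6,-46,99)
−g: translate: b→2 (≡-46 mod 12), so (6,-46,99)→(6,2,11)
−g: reduced (well bottom): (6,2,11) with a≤c, −a<b≤a
flip sign back: reduced form of g is (-6,-2,-11)
reduced forms (-6, -2, -11) vs (-6, -2, -11) ⇒ equivalent

yes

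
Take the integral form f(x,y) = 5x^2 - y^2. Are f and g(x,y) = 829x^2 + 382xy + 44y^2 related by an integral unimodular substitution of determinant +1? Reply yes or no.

D₁ = 20, D₂ = 20
river cycle of f (length 2): (-1, 4, 1), (1, 4, -1)
river cycle of g (length 2): (-1, 4, 1), (1, 4, -1)
cycles coincide ⇒ equivalent

yes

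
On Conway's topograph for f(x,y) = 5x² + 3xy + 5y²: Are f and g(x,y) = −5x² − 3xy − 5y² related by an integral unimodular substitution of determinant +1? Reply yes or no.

D₁ = -91, D₂ = -91
f: reduced (well bottom): (5,3,5) with a≤c, −a<b≤a
g is negative-definite; reduce −g:
−g: reduced (well bottom): (5,3,5) with a≤c, −a<b≤a
flip sign back: reduced form of g is (-5,-3,-5)
reduced forms (5, 3, 5) vs (-5, -3, -5) ⇒ inequivalent

no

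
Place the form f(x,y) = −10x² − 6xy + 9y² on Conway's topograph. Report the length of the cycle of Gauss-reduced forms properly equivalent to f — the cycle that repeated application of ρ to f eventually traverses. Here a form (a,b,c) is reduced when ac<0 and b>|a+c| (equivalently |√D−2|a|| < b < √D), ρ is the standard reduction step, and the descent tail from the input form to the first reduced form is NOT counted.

D = 396, ⌊√D⌋ = 19
descent: ρ → (9,6,-10)  [lands on river]
river: ρ → (-10,14,5)
river: ρ → (5,16,-7)
river: ρ → (-7,12,9)
ρ-cycle length = 4 (tail of 1 descent step not counted)

4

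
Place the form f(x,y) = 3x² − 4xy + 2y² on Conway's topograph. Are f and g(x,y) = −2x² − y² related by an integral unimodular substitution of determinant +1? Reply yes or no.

D₁ = -8, D₂ = -8
f: translate: b→2 (≡-4 mod 6), so (3,-4,2)→(3,2,1)
f: flip: (3,2,1)→(1,-2,3)
f: translate: b→0 (≡-2 mod 2), so (1,-2,3)→(1,0,2)
f: reduced (well bottom): (1,0,2) with a≤c, −a<b≤a
g is negative-definite; reduce −g:
−g: flip: (2,0,1)→(1,0,2)
−g: reduced (well bottom): (1,0,2) with a≤c, −a<b≤a
flip sign back: reduced form of g is (-1,0,-2)
reduced forms (1, 0, 2) vs (-1, 0, -2) ⇒ inequivalent

no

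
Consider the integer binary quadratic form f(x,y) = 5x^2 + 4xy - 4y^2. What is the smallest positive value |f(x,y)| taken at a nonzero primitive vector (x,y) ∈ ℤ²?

river: ρ → (-4,4,5)
river: ρ → (5,6,-3)
river: ρ → (-3,6,5)
river: ρ → (5,4,-4)
closes: descent 0, river 4
min |a| on river = 3

3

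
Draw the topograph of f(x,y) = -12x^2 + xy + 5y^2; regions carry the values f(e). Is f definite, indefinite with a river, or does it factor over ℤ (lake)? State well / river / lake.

D = b²−4ac = 1² − 4·(-12)·5 = 241
D > 0 non-square ⇒ indefinite ⇒ periodic river

river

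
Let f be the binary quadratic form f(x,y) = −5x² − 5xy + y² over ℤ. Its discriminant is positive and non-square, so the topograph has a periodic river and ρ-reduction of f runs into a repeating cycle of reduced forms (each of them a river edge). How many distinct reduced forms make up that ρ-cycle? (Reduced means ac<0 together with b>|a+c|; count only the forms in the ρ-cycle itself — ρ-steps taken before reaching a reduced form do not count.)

D = 45, ⌊√D⌋ = 6
descent: ρ → (1,5,-5)  [lands on river]
river: ρ → (-5,5,1)
ρ-cycle length = 2 (tail of 1 descent step not counted)

2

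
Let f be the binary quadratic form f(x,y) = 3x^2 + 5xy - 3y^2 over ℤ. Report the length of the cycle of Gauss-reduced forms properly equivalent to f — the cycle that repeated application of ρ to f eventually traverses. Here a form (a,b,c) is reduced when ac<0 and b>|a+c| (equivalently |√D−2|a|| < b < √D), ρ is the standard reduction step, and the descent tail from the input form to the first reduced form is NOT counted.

D = 61, ⌊√D⌋ = 7
river: ρ → (-3,7,1)
river: ρ → (1,7,-3)
river: ρ → (-3,5,3)
river: ρ → (3,7,-1)
river: ρ → (-1,7,3)
river: ρ → (3,5,-3)
ρ-cycle length = 6 (tail of 0 descent steps not counted)

6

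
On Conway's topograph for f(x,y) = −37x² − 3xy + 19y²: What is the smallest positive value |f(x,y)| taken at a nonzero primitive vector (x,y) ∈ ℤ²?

descent: ρ → (19,41,-15)  [lands on river]
river: ρ → (-15,49,7)
river: ρ → (7,49,-15)
river: ρ → (-15,41,19)
river: ρ → (19,35,-21)
river: ρ → (-21,49,5)
river: ρ → (5,51,-11)
river: ρ → (-11,37,33)
river: ρ → (33,29,-15)
river: ρ → (-15,31,31)
river: ρ → (31,31,-15)
river: ρ → (-15,29,33)
river: ρ → (33,37,-11)
river: ρ → (-11,51,5)
river: ρ → (5,49,-21)
river: ρ → (-21,35,19)
closes: descent 1, river 16
min |a| on river = 5

5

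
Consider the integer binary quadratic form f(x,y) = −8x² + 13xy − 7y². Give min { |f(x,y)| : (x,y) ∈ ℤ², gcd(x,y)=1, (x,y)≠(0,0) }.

translate: b→3 (≡-13 mod 16), so (8,-13,7)→(8,3,2)
flip: (8,3,2)→(2,-3,8)
translate: b→1 (≡-3 mod 4), so (2,-3,8)→(2,1,7)
reduced (well bottom): (2,1,7) with a≤c, −a<b≤a
well minimum |f| = |-2| = 2 (negative-definite)

2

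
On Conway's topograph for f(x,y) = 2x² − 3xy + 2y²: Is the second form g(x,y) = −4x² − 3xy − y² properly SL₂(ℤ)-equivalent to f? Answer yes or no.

D₁ = -7, D₂ = -7
f: translate: b→1 (≡-3 mod 4), so (2,-3,2)→(2,1,1)
f: flip: (2,1,1)→(1,-1,2)
f: translate: b→1 (≡-1 mod 2), so (1,-1,2)→(1,1,2)
f: reduced (well bottom): (1,1,2) with a≤c, −a<b≤a
g is negative-definite; reduce −g:
−g: flip: (4,3,1)→(1,-3,4)
−g: translate: b→1 (≡-3 mod 2), so (1,-3,4)→(1,1,2)
−g: reduced (well bottom): (1,1,2) with a≤c, −a<b≤a
flip sign back: reduced form of g is (-1,-1,-2)
reduced forms (1, 1, 2) vs (-1, -1, -2) ⇒ inequivalent

no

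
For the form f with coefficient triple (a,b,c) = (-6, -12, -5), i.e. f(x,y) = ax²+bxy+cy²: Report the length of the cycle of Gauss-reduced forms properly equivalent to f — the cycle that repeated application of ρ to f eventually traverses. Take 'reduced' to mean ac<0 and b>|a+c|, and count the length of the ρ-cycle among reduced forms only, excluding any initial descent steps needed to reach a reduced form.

D = 24, ⌊√D⌋ = 4
descent: ρ → (-5,2,1)
descent: ρ → (1,4,-2)  [lands on river]
river: ρ → (-2,4,1)
ρ-cycle length = 2 (tail of 2 descent steps not counted)

2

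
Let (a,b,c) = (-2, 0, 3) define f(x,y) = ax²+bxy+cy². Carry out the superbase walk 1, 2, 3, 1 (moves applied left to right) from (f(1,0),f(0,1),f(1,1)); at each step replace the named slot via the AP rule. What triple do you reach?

start (-2,3,1) = (f(1,0),f(0,1),f(1,1))
replace slot 1: 2·(3+1) − (-2) = 10 → (10,3,1)
replace slot 2: 2·(10+1) − 3 = 19 → (10,19,1)
replace slot 3: 2·(10+19) − 1 = 57 → (10,19,57)
replace slot 1: 2·(19+57) − 10 = 142 → (142,19,57)

142,19,57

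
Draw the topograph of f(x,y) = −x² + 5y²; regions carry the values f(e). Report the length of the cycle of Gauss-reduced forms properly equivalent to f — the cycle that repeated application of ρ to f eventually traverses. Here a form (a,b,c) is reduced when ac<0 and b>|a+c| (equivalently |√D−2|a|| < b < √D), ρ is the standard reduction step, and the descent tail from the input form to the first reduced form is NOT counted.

D = 20, ⌊√D⌋ = 4
descent: ρ → (5,0,-1)
descent: ρ → (-1,4,1)  [lands on river]
river: ρ → (1,4,-1)
ρ-cycle length = 2 (tail of 2 descent steps not counted)

2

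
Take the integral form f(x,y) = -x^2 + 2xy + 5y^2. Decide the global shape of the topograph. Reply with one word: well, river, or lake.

D = b²−4ac = 2² − 4·(-1)·5 = 24
D > 0 non-square ⇒ indefinite ⇒ periodic river

river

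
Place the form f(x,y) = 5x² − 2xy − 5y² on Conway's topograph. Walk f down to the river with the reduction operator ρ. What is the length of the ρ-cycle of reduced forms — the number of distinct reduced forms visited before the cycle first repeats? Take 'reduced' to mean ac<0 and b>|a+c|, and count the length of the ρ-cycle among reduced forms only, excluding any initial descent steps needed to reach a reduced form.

D = 104, ⌊√D⌋ = 10
descent: ρ → (-5,2,5)  [lands on river]
river: ρ → (5,8,-2)
river: ρ → (-2,8,5)
river: ρ → (5,2,-5)
river: ρ → (-5,8,2)
river: ρ → (2,8,-5)
ρ-cycle length = 6 (tail of 1 descent step not counted)

6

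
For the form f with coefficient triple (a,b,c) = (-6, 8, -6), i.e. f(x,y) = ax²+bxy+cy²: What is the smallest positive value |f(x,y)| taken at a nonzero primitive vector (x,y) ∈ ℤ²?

translate: b→4 (≡-8 mod 12), so (6,-8,6)→(6,4,4)
flip: (6,4,4)→(4,-4,6)
translate: b→4 (≡-4 mod 8), so (4,-4,6)→(4,4,6)
reduced (well bottom): (4,4,6) with a≤c, −a<b≤a
well minimum |f| = |-4| = 4 (negative-definite)

4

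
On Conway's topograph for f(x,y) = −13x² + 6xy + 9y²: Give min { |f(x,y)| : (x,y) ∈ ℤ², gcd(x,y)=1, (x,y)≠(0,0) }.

river: ρ → (9,12,-10)
river: ρ → (-10,8,11)
river: ρ → (11,14,-7)
river: ρ → (-7,14,11)
river: ρ → (11,8,-10)
river: ρ → (-10,12,9)
river: ρ → (9,6,-13)
river: ρ → (-13,20,2)
river: ρ → (2,20,-13)
river: ρ → (-13,6,9)
closes: descent 0, river 10
min |a| on river = 2

2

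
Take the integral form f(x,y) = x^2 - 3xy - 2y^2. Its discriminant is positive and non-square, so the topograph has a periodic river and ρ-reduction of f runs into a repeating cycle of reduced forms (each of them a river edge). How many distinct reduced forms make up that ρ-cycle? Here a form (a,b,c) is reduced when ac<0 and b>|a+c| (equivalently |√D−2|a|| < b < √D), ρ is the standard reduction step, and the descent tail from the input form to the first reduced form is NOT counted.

D = 17, ⌊√D⌋ = 4
descent: ρ → (-2,3,1)  [lands on river]
river: ρ → (1,3,-2)
river: ρ → (-2,1,2)
river: ρ → (2,3,-1)
river: ρ → (-1,3,2)
river: ρ → (2,1,-2)
ρ-cycle length = 6 (tail of 1 descent step not counted)

6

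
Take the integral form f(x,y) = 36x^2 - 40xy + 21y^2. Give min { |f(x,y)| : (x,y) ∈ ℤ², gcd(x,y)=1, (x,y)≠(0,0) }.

translate: b→32 (≡-40 mod 72), so (36,-40,21)→(36,32,17)
flip: (36,32,17)→(17,-32,36)
translate: b→2 (≡-32 mod 34), so (17,-32,36)→(17,2,21)
reduced (well bottom): (17,2,21) with a≤c, −a<b≤a
well minimum = a = 17

17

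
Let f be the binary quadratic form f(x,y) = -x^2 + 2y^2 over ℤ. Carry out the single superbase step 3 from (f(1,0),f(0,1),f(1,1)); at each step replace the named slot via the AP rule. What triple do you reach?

start (-1,2,1) = (f(1,0),f(0,1),f(1,1))
replace slot 3: 2·((-1)+2) − 1 = 1 → (-1,2,1)

-1,2,1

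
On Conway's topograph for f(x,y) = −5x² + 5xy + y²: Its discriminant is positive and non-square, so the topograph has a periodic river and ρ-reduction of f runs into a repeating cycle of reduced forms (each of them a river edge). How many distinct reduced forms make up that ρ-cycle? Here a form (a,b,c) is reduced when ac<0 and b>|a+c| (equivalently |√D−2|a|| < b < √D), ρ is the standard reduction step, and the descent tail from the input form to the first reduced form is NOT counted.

D = 45, ⌊√D⌋ = 6
river: ρ → (1,5,-5)
river: ρ → (-5,5,1)
ρ-cycle length = 2 (tail of 0 descent steps not counted)

2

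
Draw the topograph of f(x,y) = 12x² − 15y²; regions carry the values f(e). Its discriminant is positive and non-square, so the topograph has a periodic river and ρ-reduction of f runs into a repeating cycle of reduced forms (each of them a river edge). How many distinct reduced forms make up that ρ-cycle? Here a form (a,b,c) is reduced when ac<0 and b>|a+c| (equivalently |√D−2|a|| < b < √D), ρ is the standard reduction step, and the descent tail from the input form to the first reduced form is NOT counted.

D = 720, ⌊√D⌋ = 26
descent: ρ → (-15,0,12)
descent: ρ → (12,24,-3)  [lands on river]
river: ρ → (-3,24,12)
ρ-cycle length = 2 (tail of 2 descent steps not counted)

2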